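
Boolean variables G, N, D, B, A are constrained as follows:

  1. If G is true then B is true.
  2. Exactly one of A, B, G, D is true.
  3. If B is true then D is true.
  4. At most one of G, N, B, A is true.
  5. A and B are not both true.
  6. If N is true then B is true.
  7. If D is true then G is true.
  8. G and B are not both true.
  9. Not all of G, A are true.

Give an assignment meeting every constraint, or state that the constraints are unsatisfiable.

G = False, N = False, D = False, B = False, A = True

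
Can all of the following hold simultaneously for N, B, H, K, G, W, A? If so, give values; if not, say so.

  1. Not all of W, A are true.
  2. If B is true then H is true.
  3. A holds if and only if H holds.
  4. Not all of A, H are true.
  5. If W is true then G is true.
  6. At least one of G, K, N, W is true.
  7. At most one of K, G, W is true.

N: False, B: False, H: False, K: False, G: True, W: False, A: False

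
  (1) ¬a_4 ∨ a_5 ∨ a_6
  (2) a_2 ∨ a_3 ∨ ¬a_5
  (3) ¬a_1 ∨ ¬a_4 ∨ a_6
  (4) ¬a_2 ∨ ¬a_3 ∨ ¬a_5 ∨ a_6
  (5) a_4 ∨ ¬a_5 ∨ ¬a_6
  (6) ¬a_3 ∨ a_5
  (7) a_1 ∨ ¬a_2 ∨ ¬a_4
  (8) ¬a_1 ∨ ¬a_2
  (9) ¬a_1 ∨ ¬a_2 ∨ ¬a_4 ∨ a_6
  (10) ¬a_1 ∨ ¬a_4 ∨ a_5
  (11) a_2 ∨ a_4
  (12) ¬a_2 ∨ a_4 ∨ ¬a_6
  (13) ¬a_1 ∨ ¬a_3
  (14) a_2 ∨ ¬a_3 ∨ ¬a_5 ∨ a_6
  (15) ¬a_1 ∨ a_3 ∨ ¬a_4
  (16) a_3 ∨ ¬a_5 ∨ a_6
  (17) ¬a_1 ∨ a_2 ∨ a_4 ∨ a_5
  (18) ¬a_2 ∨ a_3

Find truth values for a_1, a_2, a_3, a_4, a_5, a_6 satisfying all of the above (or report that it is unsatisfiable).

a_1: False, a_2: False, a_3: True, a_4: True, a_5: True, a_6: True

Set a_1 = False.
Try a_2 = True:
  (a_1 ∨ ¬a_2 ∨ ¬a_4) forces a_4 = False.
  (¬a_2 ∨ a_4 ∨ ¬a_6) forces a_6 = False.
  (¬a_2 ∨ a_3) forces a_3 = True.
  (¬a_2 ∨ ¬a_3 ∨ ¬a_5 ∨ a_6) forces a_5 = False.
  clause (¬a_3 ∨ a_5) is falsified — backtrack.
So a_2 = False.
  then (a_2 ∨ a_4) forces a_4 = True.
Set a_3 = True.
  then (¬a_3 ∨ a_5) forces a_5 = True.
  then (a_2 ∨ ¬a_3 ∨ ¬a_5 ∨ a_6) forces a_6 = True.
All clauses satisfied.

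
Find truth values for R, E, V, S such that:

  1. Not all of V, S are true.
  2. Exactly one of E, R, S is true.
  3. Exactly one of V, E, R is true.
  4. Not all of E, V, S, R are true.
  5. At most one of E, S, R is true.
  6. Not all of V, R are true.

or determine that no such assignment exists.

R = True, E = False, V = False, S = False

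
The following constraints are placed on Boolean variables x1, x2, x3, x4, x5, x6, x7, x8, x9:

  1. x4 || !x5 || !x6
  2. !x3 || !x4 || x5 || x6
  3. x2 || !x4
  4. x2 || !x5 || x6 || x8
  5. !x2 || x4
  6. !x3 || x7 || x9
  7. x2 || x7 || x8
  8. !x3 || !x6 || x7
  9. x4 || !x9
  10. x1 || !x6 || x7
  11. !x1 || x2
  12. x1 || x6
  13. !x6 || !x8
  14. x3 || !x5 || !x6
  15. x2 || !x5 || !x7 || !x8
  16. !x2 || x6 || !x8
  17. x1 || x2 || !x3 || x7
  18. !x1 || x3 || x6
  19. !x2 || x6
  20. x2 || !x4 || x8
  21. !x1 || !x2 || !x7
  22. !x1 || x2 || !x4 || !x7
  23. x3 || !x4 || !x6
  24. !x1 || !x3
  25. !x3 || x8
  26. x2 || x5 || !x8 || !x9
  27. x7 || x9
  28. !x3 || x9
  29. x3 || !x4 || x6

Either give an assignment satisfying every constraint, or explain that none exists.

x1 = False, x2 = False, x3 = False, x4 = False, x5 = False, x6 = True, x7 = True, x8 = False, x9 = False

Set x1 = False.
  then (x1 || x6) forces x6 = True.
  then (!x6 || !x8) forces x8 = False.
  then (!x3 || x8) forces x3 = False.
  then (x1 || !x6 || x7) forces x7 = True.
  then (x3 || !x5 || !x6) forces x5 = False.
  then (x3 || !x4 || !x6) forces x4 = False.
  then (!x2 || x4) forces x2 = False.
  then (x4 || !x9) forces x9 = False.
All clauses satisfied.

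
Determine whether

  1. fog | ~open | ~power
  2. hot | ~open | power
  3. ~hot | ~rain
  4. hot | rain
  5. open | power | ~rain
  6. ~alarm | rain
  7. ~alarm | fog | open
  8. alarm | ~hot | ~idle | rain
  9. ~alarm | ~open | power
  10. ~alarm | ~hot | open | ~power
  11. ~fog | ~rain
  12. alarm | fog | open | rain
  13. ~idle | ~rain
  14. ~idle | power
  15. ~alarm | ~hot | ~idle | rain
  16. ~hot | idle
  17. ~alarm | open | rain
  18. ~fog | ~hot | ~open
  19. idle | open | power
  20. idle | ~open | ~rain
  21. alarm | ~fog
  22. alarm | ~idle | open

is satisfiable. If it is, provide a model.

Set alarm = False.
  then (alarm | ~fog) forces fog = False.
Set power = True.
  then (fog | ~open | ~power) forces open = False.
  then (alarm | fog | open | rain) forces rain = True.
  then (~idle | ~rain) forces idle = False.
  then (~hot | idle) forces hot = False.
All clauses satisfied.

alarm=F; power=T; open=F; rain=T; idle=F; fog=F; hot=F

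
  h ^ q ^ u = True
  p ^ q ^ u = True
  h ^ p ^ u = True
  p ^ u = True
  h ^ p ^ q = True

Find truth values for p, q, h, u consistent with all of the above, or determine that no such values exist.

The formula is unsatisfiable.

Adding constraints 1, 4, 5 mod 2: every variable appears an even number of times on the left, so the left side is 0.
But the right sides sum to 1 (mod 2). 0 ≠ 1 — the system is inconsistent.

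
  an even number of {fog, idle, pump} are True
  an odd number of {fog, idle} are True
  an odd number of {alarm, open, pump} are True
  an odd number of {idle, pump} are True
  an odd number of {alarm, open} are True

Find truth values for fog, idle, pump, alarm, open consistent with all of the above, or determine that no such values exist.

UNSATISFIABLE

Adding constraints 1, 2, 3, 5 mod 2: every variable appears an even number of times on the left, so the left side is 0.
But the right sides sum to 1 (mod 2). 0 ≠ 1 — the system is inconsistent.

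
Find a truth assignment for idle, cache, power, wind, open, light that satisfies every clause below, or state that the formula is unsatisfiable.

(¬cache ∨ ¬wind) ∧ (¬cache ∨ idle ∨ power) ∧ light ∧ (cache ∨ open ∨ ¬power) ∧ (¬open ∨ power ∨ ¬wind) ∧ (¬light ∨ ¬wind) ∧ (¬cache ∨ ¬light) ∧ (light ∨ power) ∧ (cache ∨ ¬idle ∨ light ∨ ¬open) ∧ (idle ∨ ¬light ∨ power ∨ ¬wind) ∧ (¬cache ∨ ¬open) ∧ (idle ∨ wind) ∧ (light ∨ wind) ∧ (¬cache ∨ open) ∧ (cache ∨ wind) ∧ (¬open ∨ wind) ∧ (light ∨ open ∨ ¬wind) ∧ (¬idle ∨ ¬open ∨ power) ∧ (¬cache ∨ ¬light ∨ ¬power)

The formula is unsatisfiable.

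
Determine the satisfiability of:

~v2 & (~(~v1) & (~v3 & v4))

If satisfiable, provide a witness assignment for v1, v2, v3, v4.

v1 = True, v2 = False, v3 = False, v4 = True

  ~v2 = True
  ~(~v1) & (~v3 & v4) = True
    ~(~v1) = True
      ~v1 = False
    ~v3 & v4 = True
      ~v3 = True
Both conjuncts True, so the formula holds.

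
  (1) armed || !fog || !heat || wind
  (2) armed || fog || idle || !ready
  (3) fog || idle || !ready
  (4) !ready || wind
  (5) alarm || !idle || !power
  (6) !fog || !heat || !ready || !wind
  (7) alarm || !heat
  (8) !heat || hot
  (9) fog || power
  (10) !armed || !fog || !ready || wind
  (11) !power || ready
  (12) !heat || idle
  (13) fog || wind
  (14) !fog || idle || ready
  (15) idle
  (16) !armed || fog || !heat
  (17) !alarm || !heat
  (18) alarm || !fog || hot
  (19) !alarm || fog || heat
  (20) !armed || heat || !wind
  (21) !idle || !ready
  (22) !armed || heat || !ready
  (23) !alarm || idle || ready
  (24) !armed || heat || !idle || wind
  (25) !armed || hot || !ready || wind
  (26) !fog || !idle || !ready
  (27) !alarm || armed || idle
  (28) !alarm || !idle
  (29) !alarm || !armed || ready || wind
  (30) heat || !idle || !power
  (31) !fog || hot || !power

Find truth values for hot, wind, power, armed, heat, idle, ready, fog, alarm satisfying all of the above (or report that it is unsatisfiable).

hot: True, wind: True, power: False, armed: False, heat: False, idle: True, ready: False, fog: True, alarm: False

Unit clause (idle) forces idle = True.
In (!idle || !ready) only !ready is left, so ready = False.
In (!alarm || !idle) only !alarm is left, so alarm = False.
In (alarm || !idle || !power) only !power is left, so power = False.
In (alarm || !heat) only !heat is left, so heat = False.
In (fog || power) only fog is left, so fog = True.
In (alarm || !fog || hot) only hot is left, so hot = True.
Set wind = True.
  then (!armed || heat || !wind) forces armed = False.
All clauses satisfied.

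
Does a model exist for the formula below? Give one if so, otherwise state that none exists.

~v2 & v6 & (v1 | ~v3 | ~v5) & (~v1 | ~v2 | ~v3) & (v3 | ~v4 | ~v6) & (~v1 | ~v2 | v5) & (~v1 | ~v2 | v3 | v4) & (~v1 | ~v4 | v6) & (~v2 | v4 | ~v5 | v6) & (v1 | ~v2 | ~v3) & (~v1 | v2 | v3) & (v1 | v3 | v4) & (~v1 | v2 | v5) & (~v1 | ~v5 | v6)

Unit clause (~v2) forces v2 = False.
Unit clause (v6) forces v6 = True.
Set v1 = True.
  then (~v1 | v2 | v3) forces v3 = True.
  then (~v1 | v2 | v5) forces v5 = True.
Set v4 = False.
All clauses satisfied.

v1=T, v2=F, v3=T, v4=F, v5=T, v6=T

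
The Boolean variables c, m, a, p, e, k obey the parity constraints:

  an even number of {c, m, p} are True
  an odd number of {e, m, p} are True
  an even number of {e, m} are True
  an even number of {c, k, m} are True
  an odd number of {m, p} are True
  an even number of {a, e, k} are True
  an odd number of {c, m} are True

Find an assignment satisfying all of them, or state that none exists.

c: True, m: False, a: True, p: True, e: False, k: True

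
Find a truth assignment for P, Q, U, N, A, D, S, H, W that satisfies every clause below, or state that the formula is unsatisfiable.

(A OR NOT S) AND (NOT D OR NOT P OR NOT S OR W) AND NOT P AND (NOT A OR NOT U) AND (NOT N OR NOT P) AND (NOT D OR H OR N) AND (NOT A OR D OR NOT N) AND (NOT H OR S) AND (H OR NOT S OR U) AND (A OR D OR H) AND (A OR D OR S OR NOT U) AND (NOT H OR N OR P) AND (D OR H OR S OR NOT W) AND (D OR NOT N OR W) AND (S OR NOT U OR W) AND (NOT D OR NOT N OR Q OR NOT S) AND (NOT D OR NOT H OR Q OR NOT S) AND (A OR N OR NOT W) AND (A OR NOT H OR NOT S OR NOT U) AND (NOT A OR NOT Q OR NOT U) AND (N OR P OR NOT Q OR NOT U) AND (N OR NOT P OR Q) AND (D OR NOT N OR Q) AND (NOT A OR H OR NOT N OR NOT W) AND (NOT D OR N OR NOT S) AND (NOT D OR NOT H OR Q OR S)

P: False, Q: False, U: True, N: True, A: False, D: True, S: False, H: False, W: True

Unit clause (NOT P) forces P = False.
Set Q = False.
Set U = True.
  then (NOT A OR NOT U) forces A = False.
  then (A OR NOT S) forces S = False.
  then (NOT H OR S) forces H = False.
  then (A OR D OR H) forces D = True.
  then (S OR NOT U OR W) forces W = True.
  then (A OR N OR NOT W) forces N = True.
All clauses satisfied.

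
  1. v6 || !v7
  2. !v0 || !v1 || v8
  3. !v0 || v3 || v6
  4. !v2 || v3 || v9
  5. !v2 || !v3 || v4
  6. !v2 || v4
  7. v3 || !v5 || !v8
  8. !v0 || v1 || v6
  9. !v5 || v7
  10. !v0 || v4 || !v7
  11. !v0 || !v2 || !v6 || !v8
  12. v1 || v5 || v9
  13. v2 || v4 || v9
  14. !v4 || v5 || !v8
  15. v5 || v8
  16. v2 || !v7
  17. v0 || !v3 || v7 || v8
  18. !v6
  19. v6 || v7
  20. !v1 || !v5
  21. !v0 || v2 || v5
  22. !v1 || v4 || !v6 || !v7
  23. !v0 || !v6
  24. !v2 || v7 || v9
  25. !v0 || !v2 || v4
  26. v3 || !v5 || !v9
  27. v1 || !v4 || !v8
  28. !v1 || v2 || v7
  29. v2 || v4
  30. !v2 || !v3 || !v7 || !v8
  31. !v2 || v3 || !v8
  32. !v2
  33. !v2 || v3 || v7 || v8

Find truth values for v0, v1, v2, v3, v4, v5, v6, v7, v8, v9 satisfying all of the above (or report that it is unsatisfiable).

UNSATISFIABLE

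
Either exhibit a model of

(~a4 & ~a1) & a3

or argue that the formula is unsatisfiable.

a1=F; a3=T; a4=F

  ~a4 & ~a1 = True
    ~a4 = True
    ~a1 = True
Both conjuncts True, so the formula holds.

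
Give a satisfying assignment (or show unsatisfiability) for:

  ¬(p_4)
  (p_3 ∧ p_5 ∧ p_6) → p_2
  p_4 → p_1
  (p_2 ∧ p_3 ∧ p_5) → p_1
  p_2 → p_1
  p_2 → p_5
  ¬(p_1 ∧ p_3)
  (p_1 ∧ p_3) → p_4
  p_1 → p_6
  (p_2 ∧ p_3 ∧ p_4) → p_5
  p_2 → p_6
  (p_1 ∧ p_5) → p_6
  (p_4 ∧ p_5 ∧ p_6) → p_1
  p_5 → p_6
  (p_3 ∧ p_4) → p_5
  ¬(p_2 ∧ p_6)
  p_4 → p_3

Unit clause (¬p_4) forces p_4 = False.
Set p_1 = False.
  then (p_1 ∨ ¬p_2) forces p_2 = False.
Set p_3 = False.
Set p_5 = True.
  then (¬p_5 ∨ p_6) forces p_6 = True.
All clauses satisfied.

p_1 = False, p_2 = False, p_3 = False, p_4 = False, p_5 = True, p_6 = True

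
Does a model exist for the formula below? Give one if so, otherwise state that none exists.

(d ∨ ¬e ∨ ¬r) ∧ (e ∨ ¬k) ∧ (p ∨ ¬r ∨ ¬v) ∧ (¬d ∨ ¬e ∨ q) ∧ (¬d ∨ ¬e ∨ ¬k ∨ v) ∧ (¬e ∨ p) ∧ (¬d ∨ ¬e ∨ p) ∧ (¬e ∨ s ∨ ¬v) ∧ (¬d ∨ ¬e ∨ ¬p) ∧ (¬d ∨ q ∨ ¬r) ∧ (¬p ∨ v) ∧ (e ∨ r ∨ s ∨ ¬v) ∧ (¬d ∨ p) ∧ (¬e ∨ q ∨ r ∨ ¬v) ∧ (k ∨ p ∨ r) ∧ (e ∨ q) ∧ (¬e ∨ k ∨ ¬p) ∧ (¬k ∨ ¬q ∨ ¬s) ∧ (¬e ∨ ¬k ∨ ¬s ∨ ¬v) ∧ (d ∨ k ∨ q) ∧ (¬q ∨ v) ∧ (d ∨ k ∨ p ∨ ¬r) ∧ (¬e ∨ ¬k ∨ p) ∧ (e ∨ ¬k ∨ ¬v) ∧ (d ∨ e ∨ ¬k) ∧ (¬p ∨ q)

p = True; k = False; q = True; d = True; e = False; v = True; s = False; r = True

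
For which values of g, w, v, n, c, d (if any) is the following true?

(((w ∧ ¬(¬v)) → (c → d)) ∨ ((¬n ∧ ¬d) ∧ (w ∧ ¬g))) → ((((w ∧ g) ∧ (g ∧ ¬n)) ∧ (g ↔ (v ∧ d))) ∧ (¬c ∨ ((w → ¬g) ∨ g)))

g = False, w = True, v = True, n = True, c = True, d = False

  (((w ∧ ¬(¬v)) → (c → d)) ∨ ((¬n ∧ ¬d) ∧ (w ∧ ¬g))) → ((((w ∧ g) ∧ (g ∧ ¬n)) ∧ (g ↔ (v ∧ d))) ∧ (¬c ∨ ((w → ¬g) ∨ g))) = True
    ((w ∧ ¬(¬v)) → (c → d)) ∨ ((¬n ∧ ¬d) ∧ (w ∧ ¬g)) = False
      (w ∧ ¬(¬v)) → (c → d) = False
        w ∧ ¬(¬v) = True
          ¬(¬v) = True
            ¬v = False
        c → d = False
      (¬n ∧ ¬d) ∧ (w ∧ ¬g) = False
        ¬n ∧ ¬d = False
          ¬n = False
          ¬d = True
        w ∧ ¬g = True
          ¬g = True
    (((w ∧ g) ∧ (g ∧ ¬n)) ∧ (g ↔ (v ∧ d))) ∧ (¬c ∨ ((w → ¬g) ∨ g)) = False
      ((w ∧ g) ∧ (g ∧ ¬n)) ∧ (g ↔ (v ∧ d)) = False
        (w ∧ g) ∧ (g ∧ ¬n) = False
          w ∧ g = False
          g ∧ ¬n = False
            ¬n = False
        g ↔ (v ∧ d) = True
          v ∧ d = False
      ¬c ∨ ((w → ¬g) ∨ g) = True
        ¬c = False
        (w → ¬g) ∨ g = True
          w → ¬g = True
            ¬g = True
The formula evaluates to True.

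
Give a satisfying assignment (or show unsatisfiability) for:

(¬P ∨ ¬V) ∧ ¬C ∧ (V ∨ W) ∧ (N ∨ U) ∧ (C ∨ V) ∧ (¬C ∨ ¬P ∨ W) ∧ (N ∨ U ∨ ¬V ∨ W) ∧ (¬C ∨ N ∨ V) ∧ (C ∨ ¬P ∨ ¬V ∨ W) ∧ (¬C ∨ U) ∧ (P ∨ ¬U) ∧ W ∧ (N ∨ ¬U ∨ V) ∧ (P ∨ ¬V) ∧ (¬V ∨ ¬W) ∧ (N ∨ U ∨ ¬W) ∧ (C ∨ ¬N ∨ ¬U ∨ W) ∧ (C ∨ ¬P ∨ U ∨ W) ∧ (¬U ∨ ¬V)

No satisfying assignment exists.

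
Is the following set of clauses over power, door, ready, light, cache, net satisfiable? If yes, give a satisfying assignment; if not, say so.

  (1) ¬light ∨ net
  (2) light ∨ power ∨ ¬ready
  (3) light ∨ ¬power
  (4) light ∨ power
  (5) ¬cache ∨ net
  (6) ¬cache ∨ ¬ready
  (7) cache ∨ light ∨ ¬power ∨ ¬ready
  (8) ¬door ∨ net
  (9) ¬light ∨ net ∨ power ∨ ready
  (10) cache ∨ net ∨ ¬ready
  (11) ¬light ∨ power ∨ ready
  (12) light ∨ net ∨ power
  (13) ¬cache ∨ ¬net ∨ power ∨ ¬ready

power = True, door = True, ready = False, light = True, cache = False, net = True

Set power = True.
  then (light ∨ ¬power) forces light = True.
  then (¬light ∨ net) forces net = True.
Set door = True.
Set ready = False.
Set cache = False.
All clauses satisfied.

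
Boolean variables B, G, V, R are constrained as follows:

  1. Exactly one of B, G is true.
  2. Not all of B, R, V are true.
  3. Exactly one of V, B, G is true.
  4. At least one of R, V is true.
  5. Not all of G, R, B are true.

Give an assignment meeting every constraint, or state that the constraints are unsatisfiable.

B = True, G = False, V = False, R = True

  (1) {B, G}: 1 true — exactly one ✓
  (2) {B, R, V}: 2/3 true — not all ✓
  (3) {V, B, G}: 1 true — exactly one ✓
  (4) {R, V}: 1 true — at least one ✓
  (5) {G, R, B}: 2/3 true — not all ✓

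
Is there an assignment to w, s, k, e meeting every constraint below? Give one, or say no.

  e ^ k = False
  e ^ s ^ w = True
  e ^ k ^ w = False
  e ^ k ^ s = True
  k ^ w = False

w = False, s = True, k = False, e = False

e ^ k = F ^ F = False ✓
e ^ s ^ w = F ^ T ^ F = True ✓
e ^ k ^ w = F ^ F ^ F = False ✓
e ^ k ^ s = F ^ F ^ T = True ✓
k ^ w = F ^ F = False ✓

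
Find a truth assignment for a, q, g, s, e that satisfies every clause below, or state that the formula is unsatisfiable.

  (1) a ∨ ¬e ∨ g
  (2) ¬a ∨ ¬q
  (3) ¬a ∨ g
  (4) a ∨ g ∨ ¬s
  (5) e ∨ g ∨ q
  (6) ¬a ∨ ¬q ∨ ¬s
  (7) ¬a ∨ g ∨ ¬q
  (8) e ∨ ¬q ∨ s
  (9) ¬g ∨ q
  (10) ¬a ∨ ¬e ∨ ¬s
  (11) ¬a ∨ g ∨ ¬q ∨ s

Try a = True:
  (¬a ∨ ¬q) forces q = False.
  (¬a ∨ g) forces g = True.
  clause (¬g ∨ q) is falsified — backtrack.
So a = False.
Set q = True.
Set g = True.
Set s = False.
  then (e ∨ ¬q ∨ s) forces e = True.
All clauses satisfied.

a: False, q: True, g: True, s: False, e: True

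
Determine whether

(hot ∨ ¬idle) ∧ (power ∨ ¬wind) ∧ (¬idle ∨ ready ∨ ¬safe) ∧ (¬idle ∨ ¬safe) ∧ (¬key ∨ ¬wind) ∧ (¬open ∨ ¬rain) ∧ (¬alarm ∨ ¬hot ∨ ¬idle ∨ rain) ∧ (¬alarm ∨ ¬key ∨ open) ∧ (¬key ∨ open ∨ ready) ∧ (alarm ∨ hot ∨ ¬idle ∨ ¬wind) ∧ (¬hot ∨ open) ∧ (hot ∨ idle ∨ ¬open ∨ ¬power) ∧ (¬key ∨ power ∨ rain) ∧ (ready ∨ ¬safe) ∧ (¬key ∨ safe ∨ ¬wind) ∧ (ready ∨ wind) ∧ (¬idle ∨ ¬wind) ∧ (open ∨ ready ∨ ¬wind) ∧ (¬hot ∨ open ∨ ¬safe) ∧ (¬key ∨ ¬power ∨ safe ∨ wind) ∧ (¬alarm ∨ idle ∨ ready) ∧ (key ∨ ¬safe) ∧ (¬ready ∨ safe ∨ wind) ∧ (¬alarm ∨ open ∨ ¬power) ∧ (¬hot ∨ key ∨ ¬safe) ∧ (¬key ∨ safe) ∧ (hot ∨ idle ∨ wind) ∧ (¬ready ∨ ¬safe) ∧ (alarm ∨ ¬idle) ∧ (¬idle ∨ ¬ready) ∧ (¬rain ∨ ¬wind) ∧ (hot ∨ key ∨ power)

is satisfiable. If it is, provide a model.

Try safe = True:
  (¬idle ∨ ¬safe) forces idle = False.
  (ready ∨ ¬safe) forces ready = True.
  clause (¬ready ∨ ¬safe) is falsified — backtrack.
So safe = False.
  then (¬key ∨ safe) forces key = False.
Set open = False.
  then (¬hot ∨ open) forces hot = False.
  then (hot ∨ key ∨ power) forces power = True.
  then (hot ∨ ¬idle) forces idle = False.
  then (¬alarm ∨ open ∨ ¬power) forces alarm = False.
  then (hot ∨ idle ∨ wind) forces wind = True.
  then (¬rain ∨ ¬wind) forces rain = False.
  then (open ∨ ready ∨ ¬wind) forces ready = True.
All clauses satisfied.

safe=F, open=F, alarm=F, key=F, wind=T, power=T, ready=T, hot=F, rain=F, idle=F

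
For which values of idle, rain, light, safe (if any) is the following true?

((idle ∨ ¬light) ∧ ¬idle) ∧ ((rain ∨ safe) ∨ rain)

idle: False, rain: True, light: False, safe: True

  (idle ∨ ¬light) ∧ ¬idle = True
    idle ∨ ¬light = True
      ¬light = True
    ¬idle = True
  (rain ∨ safe) ∨ rain = True
    rain ∨ safe = True
Both conjuncts True, so the formula holds.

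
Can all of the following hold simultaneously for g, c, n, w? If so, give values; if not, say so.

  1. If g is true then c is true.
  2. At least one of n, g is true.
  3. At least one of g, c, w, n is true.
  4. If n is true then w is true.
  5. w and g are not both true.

g = False, c = False, n = True, w = True

  (1) g=F ⇒ c: vacuous ✓
  (2) {n, g}: 1 true — at least one ✓
  (3) {g, c, w, n}: 2 true — at least one ✓
  (4) n=T ⇒ w: T ✓
  (5) w=T, g=F — not both ✓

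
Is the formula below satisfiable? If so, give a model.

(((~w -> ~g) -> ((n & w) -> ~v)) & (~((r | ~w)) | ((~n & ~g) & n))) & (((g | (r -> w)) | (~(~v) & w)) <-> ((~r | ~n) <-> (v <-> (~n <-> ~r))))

w=T; n=T; v=F; r=F; g=F

  ((~w -> ~g) -> ((n & w) -> ~v)) & (~((r | ~w)) | ((~n & ~g) & n)) = True
    (~w -> ~g) -> ((n & w) -> ~v) = True
      ~w -> ~g = True
        ~w = False
        ~g = True
      (n & w) -> ~v = True
        n & w = True
        ~v = True
    ~((r | ~w)) | ((~n & ~g) & n) = True
      ~((r | ~w)) = True
        r | ~w = False
          ~w = False
      (~n & ~g) & n = False
        ~n & ~g = False
          ~n = False
          ~g = True
  ((g | (r -> w)) | (~(~v) & w)) <-> ((~r | ~n) <-> (v <-> (~n <-> ~r))) = True
    (g | (r -> w)) | (~(~v) & w) = True
      g | (r -> w) = True
        r -> w = True
      ~(~v) & w = False
        ~(~v) = False
          ~v = True
    (~r | ~n) <-> (v <-> (~n <-> ~r)) = True
      ~r | ~n = True
        ~r = True
        ~n = False
      v <-> (~n <-> ~r) = True
        ~n <-> ~r = False
          ~n = False
          ~r = True
Both conjuncts True, so the formula holds.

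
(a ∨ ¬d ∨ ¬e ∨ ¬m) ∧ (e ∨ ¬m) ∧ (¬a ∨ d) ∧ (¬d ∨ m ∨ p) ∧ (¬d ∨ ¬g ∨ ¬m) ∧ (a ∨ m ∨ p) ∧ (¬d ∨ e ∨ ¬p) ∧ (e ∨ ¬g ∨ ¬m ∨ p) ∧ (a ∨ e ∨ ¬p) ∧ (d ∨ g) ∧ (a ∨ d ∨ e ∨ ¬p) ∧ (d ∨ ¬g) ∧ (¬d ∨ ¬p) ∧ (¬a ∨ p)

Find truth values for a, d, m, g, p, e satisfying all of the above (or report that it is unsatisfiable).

Case d = True:
  (¬d ∨ ¬p) forces p = False.
  (¬d ∨ m ∨ p) forces m = True.
  (e ∨ ¬m) forces e = True.
  (a ∨ ¬d ∨ ¬e ∨ ¬m) forces a = True.
  Clause (¬a ∨ p) is falsified — contradiction.
Case d = False:
  (¬a ∨ d) forces a = False.
  (d ∨ g) forces g = True.
  Clause (d ∨ ¬g) is falsified — contradiction.
Both cases fail, so the formula is unsatisfiable.

UNSATISFIABLE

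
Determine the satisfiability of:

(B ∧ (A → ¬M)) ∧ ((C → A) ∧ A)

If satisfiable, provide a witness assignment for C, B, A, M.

C=T; B=T; A=T; M=F

  B ∧ (A → ¬M) = True
    A → ¬M = True
      ¬M = True
  (C → A) ∧ A = True
    C → A = True
Both conjuncts True, so the formula holds.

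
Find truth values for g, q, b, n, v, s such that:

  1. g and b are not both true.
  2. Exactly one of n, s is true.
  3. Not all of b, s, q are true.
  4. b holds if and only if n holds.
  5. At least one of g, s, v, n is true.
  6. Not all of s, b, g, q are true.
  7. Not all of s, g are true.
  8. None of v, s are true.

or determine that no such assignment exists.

g = False; q = True; b = True; n = True; v = False; s = False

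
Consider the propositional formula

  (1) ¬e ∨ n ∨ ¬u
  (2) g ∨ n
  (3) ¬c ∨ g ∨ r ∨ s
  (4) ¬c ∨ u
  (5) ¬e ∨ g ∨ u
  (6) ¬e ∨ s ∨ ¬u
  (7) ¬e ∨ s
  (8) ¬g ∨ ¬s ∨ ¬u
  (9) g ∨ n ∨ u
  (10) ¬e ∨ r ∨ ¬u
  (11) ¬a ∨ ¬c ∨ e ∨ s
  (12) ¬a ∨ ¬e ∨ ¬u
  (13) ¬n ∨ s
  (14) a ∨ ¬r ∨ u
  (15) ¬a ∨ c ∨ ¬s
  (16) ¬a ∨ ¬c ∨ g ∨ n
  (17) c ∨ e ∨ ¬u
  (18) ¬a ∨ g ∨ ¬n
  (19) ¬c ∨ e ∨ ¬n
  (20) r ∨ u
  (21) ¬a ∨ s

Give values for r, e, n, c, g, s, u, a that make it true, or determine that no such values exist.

r=T; e=F; n=F; c=T; g=T; s=F; u=T; a=F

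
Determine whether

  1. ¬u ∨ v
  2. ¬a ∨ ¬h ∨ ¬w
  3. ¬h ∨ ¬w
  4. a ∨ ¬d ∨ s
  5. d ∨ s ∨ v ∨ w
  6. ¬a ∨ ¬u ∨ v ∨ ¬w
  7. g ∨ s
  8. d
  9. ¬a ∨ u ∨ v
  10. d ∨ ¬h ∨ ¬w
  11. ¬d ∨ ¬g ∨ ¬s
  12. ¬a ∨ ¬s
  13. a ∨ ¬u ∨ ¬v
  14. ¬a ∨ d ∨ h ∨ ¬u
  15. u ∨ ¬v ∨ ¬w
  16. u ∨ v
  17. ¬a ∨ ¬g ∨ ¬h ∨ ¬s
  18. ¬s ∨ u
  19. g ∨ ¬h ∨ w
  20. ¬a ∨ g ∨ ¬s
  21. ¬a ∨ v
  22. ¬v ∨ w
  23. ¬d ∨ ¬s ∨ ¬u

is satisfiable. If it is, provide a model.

v: True; w: True; h: False; d: True; s: False; g: True; a: True; u: True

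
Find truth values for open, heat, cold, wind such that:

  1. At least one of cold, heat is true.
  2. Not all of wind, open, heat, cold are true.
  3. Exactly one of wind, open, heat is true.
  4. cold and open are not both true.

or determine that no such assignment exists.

open = False, heat = True, cold = False, wind = False

  (1) {cold, heat}: 1 true — at least one ✓
  (2) {wind, open, heat, cold}: 1/4 true — not all ✓
  (3) {wind, open, heat}: 1 true — exactly one ✓
  (4) cold=F, open=F — not both ✓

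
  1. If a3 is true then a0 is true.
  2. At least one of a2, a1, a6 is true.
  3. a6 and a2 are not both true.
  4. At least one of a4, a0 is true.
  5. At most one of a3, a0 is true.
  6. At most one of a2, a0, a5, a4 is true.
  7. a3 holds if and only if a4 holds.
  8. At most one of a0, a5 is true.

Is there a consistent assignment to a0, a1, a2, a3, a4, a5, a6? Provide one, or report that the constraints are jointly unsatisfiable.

a0=T, a1=T, a2=F, a3=F, a4=F, a5=F, a6=F

  (1) a3=F ⇒ a0: vacuous ✓
  (2) {a2, a1, a6}: 1 true — at least one ✓
  (3) a6=F, a2=F — not both ✓
  (4) {a4, a0}: 1 true — at least one ✓
  (5) {a3, a0}: 1 true — at most one ✓
  (6) {a2, a0, a5, a4}: 1 true — at most one ✓
  (7) a3=F, a4=F — same ✓
  (8) {a0, a5}: 1 true — at most one ✓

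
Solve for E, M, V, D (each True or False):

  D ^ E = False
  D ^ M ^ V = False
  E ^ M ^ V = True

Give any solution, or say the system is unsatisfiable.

No satisfying assignment exists.

Adding constraints 1, 2, 3 mod 2: every variable appears an even number of times on the left, so the left side is 0.
But the right sides sum to 1 (mod 2). 0 ≠ 1 — the system is inconsistent.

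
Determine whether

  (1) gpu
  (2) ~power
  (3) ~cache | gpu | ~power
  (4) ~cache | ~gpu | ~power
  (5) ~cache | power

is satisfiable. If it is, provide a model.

gpu = True; power = False; cache = False

Unit clause (gpu) forces gpu = True.
Unit clause (~power) forces power = False.
In (~cache | power) only ~cache is left, so cache = False.
Check each clause:
  (gpu): gpu holds.
  (~power): ~power holds.
  (~cache | gpu | ~power): ~cache holds.
  (~cache | ~gpu | ~power): ~cache holds.
  (~cache | power): ~cache holds.
All clauses satisfied.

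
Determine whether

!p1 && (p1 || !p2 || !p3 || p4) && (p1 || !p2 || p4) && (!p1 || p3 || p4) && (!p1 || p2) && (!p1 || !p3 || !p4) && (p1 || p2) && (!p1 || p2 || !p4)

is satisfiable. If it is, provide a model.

Unit clause (!p1) forces p1 = False.
In (p1 || p2) only p2 is left, so p2 = True.
In (p1 || !p2 || p4) only p4 is left, so p4 = True.
Set p3 = True.
All clauses satisfied.

p1: False, p2: True, p3: True, p4: True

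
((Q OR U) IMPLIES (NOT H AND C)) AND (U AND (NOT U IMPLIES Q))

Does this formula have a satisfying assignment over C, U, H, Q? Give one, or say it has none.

C=T, U=T, H=F, Q=F

  (Q OR U) IMPLIES (NOT H AND C) = True
    Q OR U = True
    NOT H AND C = True
      NOT H = True
  U AND (NOT U IMPLIES Q) = True
    NOT U IMPLIES Q = True
      NOT U = False
Both conjuncts True, so the formula holds.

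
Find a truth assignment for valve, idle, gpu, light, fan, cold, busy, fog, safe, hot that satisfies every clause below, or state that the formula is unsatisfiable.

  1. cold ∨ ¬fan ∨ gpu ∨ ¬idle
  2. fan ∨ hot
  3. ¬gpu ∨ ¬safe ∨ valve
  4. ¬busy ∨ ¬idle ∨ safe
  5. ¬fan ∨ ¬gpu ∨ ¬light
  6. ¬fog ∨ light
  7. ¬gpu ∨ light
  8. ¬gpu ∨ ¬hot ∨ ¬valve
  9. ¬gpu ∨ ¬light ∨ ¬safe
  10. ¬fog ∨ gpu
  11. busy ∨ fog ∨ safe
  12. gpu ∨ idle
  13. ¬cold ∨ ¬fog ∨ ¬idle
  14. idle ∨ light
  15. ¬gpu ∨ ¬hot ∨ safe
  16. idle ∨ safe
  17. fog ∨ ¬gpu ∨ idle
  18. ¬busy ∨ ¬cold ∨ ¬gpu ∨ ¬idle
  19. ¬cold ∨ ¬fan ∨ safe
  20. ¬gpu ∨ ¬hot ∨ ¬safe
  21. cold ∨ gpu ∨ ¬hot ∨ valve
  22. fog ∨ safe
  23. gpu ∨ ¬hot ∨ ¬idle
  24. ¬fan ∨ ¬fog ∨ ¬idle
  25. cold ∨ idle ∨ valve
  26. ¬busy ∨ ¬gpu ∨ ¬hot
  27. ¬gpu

valve: False; idle: True; gpu: False; light: True; fan: True; cold: True; busy: False; fog: False; safe: True; hot: False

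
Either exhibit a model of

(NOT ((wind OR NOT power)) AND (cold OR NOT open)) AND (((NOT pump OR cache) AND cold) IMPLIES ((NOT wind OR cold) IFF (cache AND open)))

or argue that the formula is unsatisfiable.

pump = True, cache = False, power = True, wind = False, cold = True, open = True

  NOT ((wind OR NOT power)) AND (cold OR NOT open) = True
    NOT ((wind OR NOT power)) = True
      wind OR NOT power = False
        NOT power = False
    cold OR NOT open = True
      NOT open = False
  ((NOT pump OR cache) AND cold) IMPLIES ((NOT wind OR cold) IFF (cache AND open)) = True
    (NOT pump OR cache) AND cold = False
      NOT pump OR cache = False
        NOT pump = False
    (NOT wind OR cold) IFF (cache AND open) = False
      NOT wind OR cold = True
        NOT wind = True
      cache AND open = False
Both conjuncts True, so the formula holds.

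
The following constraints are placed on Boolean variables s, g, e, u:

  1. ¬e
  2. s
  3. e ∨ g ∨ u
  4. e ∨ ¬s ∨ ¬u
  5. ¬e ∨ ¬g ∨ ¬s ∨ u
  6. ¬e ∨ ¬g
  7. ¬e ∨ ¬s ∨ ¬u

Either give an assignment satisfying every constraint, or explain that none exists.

Unit clause (¬e) forces e = False.
Unit clause (s) forces s = True.
In (e ∨ ¬s ∨ ¬u) only ¬u is left, so u = False.
In (e ∨ g ∨ u) only g is left, so g = True.
All clauses satisfied.

s=T; g=T; e=F; u=F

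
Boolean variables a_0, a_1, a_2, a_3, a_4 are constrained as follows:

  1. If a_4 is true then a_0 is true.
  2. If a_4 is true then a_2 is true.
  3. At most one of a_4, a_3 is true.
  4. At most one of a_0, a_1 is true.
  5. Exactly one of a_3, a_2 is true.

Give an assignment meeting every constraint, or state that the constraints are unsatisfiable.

a_0 = True; a_1 = False; a_2 = True; a_3 = False; a_4 = False

  (1) a_4=F ⇒ a_0: vacuous ✓
  (2) a_4=F ⇒ a_2: vacuous ✓
  (3) {a_4, a_3}: 0 true — at most one ✓
  (4) {a_0, a_1}: 1 true — at most one ✓
  (5) {a_3, a_2}: 1 true — exactly one ✓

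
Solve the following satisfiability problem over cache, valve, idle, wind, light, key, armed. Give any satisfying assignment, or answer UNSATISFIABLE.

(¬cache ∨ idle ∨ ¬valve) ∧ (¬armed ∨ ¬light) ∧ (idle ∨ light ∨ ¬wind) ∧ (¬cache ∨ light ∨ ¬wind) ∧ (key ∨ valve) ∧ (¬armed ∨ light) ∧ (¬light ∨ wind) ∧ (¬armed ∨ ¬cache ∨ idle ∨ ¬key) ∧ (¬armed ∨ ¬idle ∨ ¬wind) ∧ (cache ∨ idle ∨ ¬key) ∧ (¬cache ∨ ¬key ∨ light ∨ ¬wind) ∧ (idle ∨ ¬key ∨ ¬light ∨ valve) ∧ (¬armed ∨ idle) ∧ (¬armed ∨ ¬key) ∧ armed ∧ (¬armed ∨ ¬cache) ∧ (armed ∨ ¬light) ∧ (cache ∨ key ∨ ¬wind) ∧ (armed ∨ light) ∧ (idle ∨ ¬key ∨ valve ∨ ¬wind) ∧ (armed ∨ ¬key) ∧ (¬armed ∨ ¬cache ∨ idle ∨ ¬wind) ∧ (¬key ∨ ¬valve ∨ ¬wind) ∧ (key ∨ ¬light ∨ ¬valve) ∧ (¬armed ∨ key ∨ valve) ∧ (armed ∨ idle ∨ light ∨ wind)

The formula is unsatisfiable.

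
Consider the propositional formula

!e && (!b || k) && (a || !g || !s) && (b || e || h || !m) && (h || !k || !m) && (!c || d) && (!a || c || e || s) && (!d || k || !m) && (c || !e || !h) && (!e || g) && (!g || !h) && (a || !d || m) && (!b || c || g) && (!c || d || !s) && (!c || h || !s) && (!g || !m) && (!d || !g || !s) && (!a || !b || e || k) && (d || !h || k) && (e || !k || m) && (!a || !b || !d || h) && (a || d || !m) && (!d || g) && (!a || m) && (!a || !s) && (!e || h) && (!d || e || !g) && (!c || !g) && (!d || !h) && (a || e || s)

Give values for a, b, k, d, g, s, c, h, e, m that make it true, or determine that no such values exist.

Unit clause (!e) forces e = False.
Set a = False.
  then (a || e || s) forces s = True.
  then (a || !g || !s) forces g = False.
  then (!d || g) forces d = False.
  then (!c || d) forces c = False.
  then (!b || c || g) forces b = False.
  then (a || d || !m) forces m = False.
  then (e || !k || m) forces k = False.
  then (d || !h || k) forces h = False.
All clauses satisfied.

a = False; b = False; k = False; d = False; g = False; s = True; c = False; h = False; e = False; m = False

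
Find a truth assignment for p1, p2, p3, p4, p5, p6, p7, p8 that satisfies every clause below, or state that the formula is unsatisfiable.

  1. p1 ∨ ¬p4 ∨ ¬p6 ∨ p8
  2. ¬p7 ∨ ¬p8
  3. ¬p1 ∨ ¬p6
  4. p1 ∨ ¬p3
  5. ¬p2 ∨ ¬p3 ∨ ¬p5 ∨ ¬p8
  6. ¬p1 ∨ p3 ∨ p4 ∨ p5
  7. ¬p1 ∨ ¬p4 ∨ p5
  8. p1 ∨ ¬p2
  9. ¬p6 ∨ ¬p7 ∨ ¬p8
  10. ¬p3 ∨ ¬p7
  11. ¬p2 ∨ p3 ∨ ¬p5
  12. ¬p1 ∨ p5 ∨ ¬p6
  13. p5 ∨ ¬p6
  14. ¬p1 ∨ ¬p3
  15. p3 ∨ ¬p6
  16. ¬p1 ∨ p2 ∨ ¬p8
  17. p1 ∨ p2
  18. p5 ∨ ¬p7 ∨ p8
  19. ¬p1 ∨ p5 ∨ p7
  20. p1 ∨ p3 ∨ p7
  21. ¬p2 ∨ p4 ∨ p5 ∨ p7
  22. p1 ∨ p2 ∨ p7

p1 = True, p2 = False, p3 = False, p4 = False, p5 = True, p6 = False, p7 = True, p8 = False

Try p1 = False:
  (p1 ∨ ¬p3) forces p3 = False.
  (p1 ∨ ¬p2) forces p2 = False.
  clause (p1 ∨ p2) is falsified — backtrack.
So p1 = True.
  then (¬p1 ∨ ¬p6) forces p6 = False.
  then (¬p1 ∨ ¬p3) forces p3 = False.
Set p2 = False.
  then (¬p1 ∨ p2 ∨ ¬p8) forces p8 = False.
Set p4 = False.
  then (¬p1 ∨ p3 ∨ p4 ∨ p5) forces p5 = True.
Set p7 = True.
All clauses satisfied.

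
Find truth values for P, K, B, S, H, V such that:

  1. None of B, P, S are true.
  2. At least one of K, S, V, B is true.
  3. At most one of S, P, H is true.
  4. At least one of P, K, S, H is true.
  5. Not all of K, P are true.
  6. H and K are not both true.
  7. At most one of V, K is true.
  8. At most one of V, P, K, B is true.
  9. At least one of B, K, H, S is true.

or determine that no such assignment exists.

P: False; K: True; B: False; S: False; H: False; V: False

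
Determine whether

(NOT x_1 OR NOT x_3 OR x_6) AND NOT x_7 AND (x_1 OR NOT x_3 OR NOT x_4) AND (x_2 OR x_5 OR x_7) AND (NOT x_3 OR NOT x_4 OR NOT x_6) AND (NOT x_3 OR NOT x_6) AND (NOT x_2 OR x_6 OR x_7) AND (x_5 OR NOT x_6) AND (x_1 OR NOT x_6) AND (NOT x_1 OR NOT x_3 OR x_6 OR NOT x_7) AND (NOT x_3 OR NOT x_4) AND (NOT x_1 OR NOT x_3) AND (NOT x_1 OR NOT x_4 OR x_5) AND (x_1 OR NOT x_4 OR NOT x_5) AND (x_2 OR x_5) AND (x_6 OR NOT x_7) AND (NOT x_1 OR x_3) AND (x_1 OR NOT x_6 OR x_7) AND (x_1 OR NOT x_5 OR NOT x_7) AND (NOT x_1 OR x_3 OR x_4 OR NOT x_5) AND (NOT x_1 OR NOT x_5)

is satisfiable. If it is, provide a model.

Unit clause (NOT x_7) forces x_7 = False.
Set x_1 = False.
  then (x_1 OR NOT x_6) forces x_6 = False.
  then (NOT x_2 OR x_6 OR x_7) forces x_2 = False.
  then (x_2 OR x_5) forces x_5 = True.
  then (x_1 OR NOT x_4 OR NOT x_5) forces x_4 = False.
Set x_3 = False.
All clauses satisfied.

x_1 = False, x_2 = False, x_3 = False, x_4 = False, x_5 = True, x_6 = False, x_7 = False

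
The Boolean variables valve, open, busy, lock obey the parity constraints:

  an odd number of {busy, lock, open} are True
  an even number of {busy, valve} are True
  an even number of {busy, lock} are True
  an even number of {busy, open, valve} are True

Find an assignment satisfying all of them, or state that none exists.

The formula is unsatisfiable.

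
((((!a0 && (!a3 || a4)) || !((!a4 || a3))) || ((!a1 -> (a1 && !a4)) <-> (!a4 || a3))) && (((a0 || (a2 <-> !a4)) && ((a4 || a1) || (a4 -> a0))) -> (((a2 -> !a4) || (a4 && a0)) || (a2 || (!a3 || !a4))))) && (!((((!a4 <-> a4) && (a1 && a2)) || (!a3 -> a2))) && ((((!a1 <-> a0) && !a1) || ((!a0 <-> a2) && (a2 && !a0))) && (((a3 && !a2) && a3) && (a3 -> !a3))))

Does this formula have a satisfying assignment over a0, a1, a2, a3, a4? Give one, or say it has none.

The formula is unsatisfiable.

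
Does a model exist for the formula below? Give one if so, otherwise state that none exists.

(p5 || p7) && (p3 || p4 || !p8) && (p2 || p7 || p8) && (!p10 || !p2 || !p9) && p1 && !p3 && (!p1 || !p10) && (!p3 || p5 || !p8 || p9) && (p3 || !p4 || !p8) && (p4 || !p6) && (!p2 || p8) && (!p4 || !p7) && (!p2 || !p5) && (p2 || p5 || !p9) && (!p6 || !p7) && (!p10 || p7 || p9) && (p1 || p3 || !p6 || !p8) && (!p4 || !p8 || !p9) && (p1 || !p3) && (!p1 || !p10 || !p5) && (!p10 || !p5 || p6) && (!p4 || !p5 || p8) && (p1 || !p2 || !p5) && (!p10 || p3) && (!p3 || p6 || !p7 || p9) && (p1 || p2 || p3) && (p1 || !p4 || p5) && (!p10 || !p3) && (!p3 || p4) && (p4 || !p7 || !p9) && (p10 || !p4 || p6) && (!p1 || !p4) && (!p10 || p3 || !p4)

Unit clause (p1) forces p1 = True.
Unit clause (!p3) forces p3 = False.
In (!p1 || !p10) only !p10 is left, so p10 = False.
In (!p1 || !p4) only !p4 is left, so p4 = False.
In (p3 || p4 || !p8) only !p8 is left, so p8 = False.
In (p4 || !p6) only !p6 is left, so p6 = False.
In (!p2 || p8) only !p2 is left, so p2 = False.
In (p2 || p7 || p8) only p7 is left, so p7 = True.
In (p4 || !p7 || !p9) only !p9 is left, so p9 = False.
Set p5 = False.
All clauses satisfied.

p1: True, p2: False, p3: False, p4: False, p5: False, p6: False, p7: True, p8: False, p9: False, p10: False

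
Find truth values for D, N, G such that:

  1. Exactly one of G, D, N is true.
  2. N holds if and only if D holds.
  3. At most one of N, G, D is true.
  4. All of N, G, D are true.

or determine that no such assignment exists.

Case D = True:
  (1) with D=T forces G = False.
  Constraint (4) is violated (G=F) — contradiction.
Case D = False:
  Constraint (4) is violated (D=F) — contradiction.
Both cases fail — unsatisfiable.

Unsatisfiable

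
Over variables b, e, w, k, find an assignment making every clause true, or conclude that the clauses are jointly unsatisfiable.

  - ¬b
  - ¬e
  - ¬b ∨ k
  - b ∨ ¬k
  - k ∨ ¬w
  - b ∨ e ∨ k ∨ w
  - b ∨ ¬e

Case b = True:
  Clause (¬b) is falsified — contradiction.
Case b = False:
  (¬e) forces e = False.
  (b ∨ ¬k) forces k = False.
  (k ∨ ¬w) forces w = False.
  Clause (b ∨ e ∨ k ∨ w) is falsified — contradiction.
Both cases fail, so the formula is unsatisfiable.

No satisfying assignment exists.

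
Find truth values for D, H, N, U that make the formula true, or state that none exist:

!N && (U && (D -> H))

D = False, H = True, N = False, U = True

  !N = True
  U && (D -> H) = True
    D -> H = True
Both conjuncts True, so the formula holds.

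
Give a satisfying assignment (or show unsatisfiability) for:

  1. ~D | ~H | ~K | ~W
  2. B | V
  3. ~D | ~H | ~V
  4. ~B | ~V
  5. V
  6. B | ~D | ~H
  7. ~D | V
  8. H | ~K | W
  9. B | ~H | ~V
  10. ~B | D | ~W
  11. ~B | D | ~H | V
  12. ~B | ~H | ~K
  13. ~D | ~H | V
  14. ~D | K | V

Unit clause (V) forces V = True.
In (~B | ~V) only ~B is left, so B = False.
In (B | ~H | ~V) only ~H is left, so H = False.
Set W = True.
Set D = False.
Set K = False.
All clauses satisfied.

V = True, W = True, H = False, B = False, D = False, K = False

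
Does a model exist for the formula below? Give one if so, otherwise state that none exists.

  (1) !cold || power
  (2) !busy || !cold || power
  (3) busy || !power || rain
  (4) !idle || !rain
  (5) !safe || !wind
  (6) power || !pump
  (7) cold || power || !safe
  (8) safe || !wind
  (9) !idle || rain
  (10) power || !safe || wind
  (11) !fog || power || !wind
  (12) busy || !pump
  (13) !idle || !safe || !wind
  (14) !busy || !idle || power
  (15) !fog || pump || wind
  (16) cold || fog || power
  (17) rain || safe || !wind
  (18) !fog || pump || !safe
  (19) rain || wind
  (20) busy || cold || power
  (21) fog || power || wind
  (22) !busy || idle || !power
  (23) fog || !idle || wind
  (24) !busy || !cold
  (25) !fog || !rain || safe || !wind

power = True, pump = False, cold = True, fog = False, safe = True, busy = False, wind = False, idle = False, rain = True

Set power = True.
Set pump = False.
Set cold = True.
  then (!busy || !cold) forces busy = False.
  then (busy || !power || rain) forces rain = True.
  then (!idle || !rain) forces idle = False.
Set fog = False.
Set safe = True.
  then (!safe || !wind) forces wind = False.
All clauses satisfied.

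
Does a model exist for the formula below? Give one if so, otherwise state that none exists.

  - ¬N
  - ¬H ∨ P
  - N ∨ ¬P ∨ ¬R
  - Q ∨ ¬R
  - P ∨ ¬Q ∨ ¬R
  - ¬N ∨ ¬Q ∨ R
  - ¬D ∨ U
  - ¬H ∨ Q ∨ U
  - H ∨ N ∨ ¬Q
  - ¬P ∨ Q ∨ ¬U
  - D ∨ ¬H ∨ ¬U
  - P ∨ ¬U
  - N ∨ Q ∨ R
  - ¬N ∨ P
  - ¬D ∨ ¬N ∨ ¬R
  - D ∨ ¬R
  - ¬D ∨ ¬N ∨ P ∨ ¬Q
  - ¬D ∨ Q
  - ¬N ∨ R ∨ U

D: True, N: False, Q: True, H: True, P: True, R: False, U: True

Unit clause (¬N) forces N = False.
Set D = True.
  then (¬D ∨ U) forces U = True.
  then (P ∨ ¬U) forces P = True.
  then (¬D ∨ Q) forces Q = True.
  then (N ∨ ¬P ∨ ¬R) forces R = False.
  then (H ∨ N ∨ ¬Q) forces H = True.
All clauses satisfied.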